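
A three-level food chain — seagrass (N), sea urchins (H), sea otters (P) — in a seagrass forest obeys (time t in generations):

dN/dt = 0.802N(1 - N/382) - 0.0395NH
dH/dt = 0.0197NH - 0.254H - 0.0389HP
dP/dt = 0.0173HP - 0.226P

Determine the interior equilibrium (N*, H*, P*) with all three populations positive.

From dP/dt = 0: 0.0173H* = 0.226, so H* = 13.1.
From dN/dt = 0: 0.802(1 - N*/382) = 0.0395·13.1, giving N* = 382·(1 - 0.643) = 136.
From dH/dt = 0: 0.0197·136 - 0.254 = 0.0389P*, so P* = 2.43/0.0389 = 62.5.

N* ≈ 136, H* ≈ 13.1, P* ≈ 62.5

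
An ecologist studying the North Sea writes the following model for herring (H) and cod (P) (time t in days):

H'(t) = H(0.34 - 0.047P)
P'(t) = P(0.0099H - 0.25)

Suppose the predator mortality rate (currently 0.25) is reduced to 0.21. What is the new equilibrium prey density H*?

H* ≈ 21.2

At the interior fixed point, setting dP/dt = 0 with P > 0 fixes H* = (predator death rate)/(HP coefficient) — independent of the other coefficients.
With the change, H* = 0.21/0.0099 = 21.2; it falls from 25.3.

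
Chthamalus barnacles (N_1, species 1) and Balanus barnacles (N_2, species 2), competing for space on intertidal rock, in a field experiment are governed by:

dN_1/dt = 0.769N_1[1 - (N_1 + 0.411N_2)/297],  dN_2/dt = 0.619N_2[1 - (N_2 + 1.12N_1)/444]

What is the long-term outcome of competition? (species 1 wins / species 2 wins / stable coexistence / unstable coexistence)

stable coexistence

Compare the nullcline intercepts: K1/α12 = 297/0.411 = 723 > K2 = 444; K2/α21 = 444/1.12 = 396 > K1 = 297.
Since both inequalities hold, each species can invade when rare, so the interior equilibrium is stable.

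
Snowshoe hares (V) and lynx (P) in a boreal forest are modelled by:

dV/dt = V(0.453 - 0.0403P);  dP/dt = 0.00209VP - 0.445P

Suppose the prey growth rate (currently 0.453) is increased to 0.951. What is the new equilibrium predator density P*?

At the interior fixed point, setting dV/dt = 0 with V > 0 fixes P* = (prey growth rate)/(VP coefficient) — independent of the other coefficients.
With the change, P* = 0.951/0.0403 = 23.6; it rises from 11.2.

P* ≈ 23.6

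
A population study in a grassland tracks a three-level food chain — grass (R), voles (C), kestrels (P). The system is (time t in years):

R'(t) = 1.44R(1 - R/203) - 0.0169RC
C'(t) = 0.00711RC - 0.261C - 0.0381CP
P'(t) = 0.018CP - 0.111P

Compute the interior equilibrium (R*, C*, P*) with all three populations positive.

R* ≈ 188, C* ≈ 6.17, P* ≈ 28.3

From dP/dt = 0: 0.018C* = 0.111, so C* = 6.17.
From dR/dt = 0: 1.44(1 - R*/203) = 0.0169·6.17, giving R* = 203·(1 - 0.0724) = 188.
From dC/dt = 0: 0.00711·188 - 0.261 = 0.0381P*, so P* = 1.08/0.0381 = 28.3.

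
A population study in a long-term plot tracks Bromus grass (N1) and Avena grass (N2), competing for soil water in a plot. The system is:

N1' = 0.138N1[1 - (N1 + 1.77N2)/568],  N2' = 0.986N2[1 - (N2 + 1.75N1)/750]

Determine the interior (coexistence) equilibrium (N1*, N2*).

N1* ≈ 362, N2* ≈ 116

Setting both brackets to zero gives the nullclines N1 + 1.77N2 = 568 and 1.75N1 + N2 = 750.
Substituting N2 = 750 - 1.75N1 into the first: N1(1 - 1.77·1.75) = 568 - 1.77·750.
So N1* = -760/-2.1 = 362, and then N2* = 750 - 1.75·362 = 116.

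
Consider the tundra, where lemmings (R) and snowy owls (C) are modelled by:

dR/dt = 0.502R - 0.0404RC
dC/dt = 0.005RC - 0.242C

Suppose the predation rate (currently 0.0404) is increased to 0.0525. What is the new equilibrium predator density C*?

At the interior fixed point, setting dR/dt = 0 with R > 0 fixes C* = (prey growth rate)/(RC coefficient) — independent of the other coefficients.
With the change, C* = 0.502/0.0525 = 9.56; it falls from 12.4.

C* ≈ 9.56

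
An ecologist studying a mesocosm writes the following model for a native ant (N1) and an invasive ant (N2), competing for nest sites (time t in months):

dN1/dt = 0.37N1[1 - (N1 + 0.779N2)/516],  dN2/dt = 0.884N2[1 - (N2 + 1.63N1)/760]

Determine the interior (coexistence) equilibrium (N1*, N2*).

N1* ≈ 282, N2* ≈ 301

Setting both brackets to zero gives the nullclines N1 + 0.779N2 = 516 and 1.63N1 + N2 = 760.
Substituting N2 = 760 - 1.63N1 into the first: N1(1 - 0.779·1.63) = 516 - 0.779·760.
So N1* = -76/-0.27 = 282, and then N2* = 760 - 1.63·282 = 301.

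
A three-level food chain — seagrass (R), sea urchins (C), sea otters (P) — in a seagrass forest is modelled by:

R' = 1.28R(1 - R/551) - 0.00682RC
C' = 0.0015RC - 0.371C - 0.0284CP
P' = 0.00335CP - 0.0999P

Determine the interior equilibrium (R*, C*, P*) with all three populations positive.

From dP/dt = 0: 0.00335C* = 0.0999, so C* = 29.8.
From dR/dt = 0: 1.28(1 - R*/551) = 0.00682·29.8, giving R* = 551·(1 - 0.159) = 463.
From dC/dt = 0: 0.0015·463 - 0.371 = 0.0284P*, so P* = 0.324/0.0284 = 11.4.

R* ≈ 463, C* ≈ 29.8, P* ≈ 11.4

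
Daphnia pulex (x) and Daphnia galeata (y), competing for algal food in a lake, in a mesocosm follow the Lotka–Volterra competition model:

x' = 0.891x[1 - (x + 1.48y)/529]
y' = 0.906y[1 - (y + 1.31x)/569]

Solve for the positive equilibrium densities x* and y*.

x* ≈ 334, y* ≈ 132

Setting both brackets to zero gives the nullclines x + 1.48y = 529 and 1.31x + y = 569.
Substituting y = 569 - 1.31x into the first: x(1 - 1.48·1.31) = 529 - 1.48·569.
So x* = -313/-0.939 = 334, and then y* = 569 - 1.31·334 = 132.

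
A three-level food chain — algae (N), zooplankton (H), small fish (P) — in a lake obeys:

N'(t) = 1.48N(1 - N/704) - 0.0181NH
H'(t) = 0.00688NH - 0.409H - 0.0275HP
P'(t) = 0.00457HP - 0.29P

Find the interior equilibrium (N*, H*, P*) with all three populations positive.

N* ≈ 158, H* ≈ 63.5, P* ≈ 24.6

From dP/dt = 0: 0.00457H* = 0.29, so H* = 63.5.
From dN/dt = 0: 1.48(1 - N*/704) = 0.0181·63.5, giving N* = 704·(1 - 0.776) = 158.
From dH/dt = 0: 0.00688·158 - 0.409 = 0.0275P*, so P* = 0.676/0.0275 = 24.6.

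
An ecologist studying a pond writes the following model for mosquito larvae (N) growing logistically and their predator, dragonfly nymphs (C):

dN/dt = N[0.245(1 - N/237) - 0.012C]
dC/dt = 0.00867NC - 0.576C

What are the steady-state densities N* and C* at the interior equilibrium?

N* ≈ 66.4, C* ≈ 14.7

From dC/dt = 0 with C > 0: 0.00867N* = 0.576, so N* = 66.4.
Substitute into dN/dt = 0: 0.245(1 - 66.4/237) = 0.012C*.
The bracket is 0.72, giving C* = 0.176/0.012 = 14.7.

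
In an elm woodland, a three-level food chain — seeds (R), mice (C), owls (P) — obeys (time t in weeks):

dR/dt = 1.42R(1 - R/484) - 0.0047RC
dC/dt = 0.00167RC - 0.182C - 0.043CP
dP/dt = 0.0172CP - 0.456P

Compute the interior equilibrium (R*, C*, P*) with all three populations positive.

From dP/dt = 0: 0.0172C* = 0.456, so C* = 26.5.
From dR/dt = 0: 1.42(1 - R*/484) = 0.0047·26.5, giving R* = 484·(1 - 0.0877) = 442.
From dC/dt = 0: 0.00167·442 - 0.182 = 0.043P*, so P* = 0.555/0.043 = 12.9.

R* ≈ 442, C* ≈ 26.5, P* ≈ 12.9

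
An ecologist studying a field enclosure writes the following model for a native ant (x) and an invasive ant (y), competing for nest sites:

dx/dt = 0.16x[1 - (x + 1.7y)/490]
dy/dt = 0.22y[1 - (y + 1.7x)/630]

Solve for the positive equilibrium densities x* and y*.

Setting both brackets to zero gives the nullclines x + 1.7y = 490 and 1.7x + y = 630.
Substituting y = 630 - 1.7x into the first: x(1 - 1.7·1.7) = 490 - 1.7·630.
So x* = -581/-1.89 = 307, and then y* = 630 - 1.7·307 = 107.

x* ≈ 307, y* ≈ 107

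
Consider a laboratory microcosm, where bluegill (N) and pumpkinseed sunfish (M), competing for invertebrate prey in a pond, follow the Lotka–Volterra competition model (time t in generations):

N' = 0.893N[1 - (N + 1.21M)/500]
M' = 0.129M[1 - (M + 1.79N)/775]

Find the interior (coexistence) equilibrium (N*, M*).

Setting both brackets to zero gives the nullclines N + 1.21M = 500 and 1.79N + M = 775.
Substituting M = 775 - 1.79N into the first: N(1 - 1.21·1.79) = 500 - 1.21·775.
So N* = -438/-1.17 = 375, and then M* = 775 - 1.79·375 = 103.

N* ≈ 375, M* ≈ 103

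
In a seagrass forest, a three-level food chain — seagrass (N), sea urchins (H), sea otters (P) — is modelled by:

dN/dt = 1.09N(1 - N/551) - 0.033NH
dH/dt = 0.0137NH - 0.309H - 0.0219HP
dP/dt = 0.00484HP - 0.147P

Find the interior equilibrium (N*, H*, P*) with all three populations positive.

N* ≈ 44.3, H* ≈ 30.4, P* ≈ 13.6

From dP/dt = 0: 0.00484H* = 0.147, so H* = 30.4.
From dN/dt = 0: 1.09(1 - N*/551) = 0.033·30.4, giving N* = 551·(1 - 0.92) = 44.3.
From dH/dt = 0: 0.0137·44.3 - 0.309 = 0.0219P*, so P* = 0.299/0.0219 = 13.6.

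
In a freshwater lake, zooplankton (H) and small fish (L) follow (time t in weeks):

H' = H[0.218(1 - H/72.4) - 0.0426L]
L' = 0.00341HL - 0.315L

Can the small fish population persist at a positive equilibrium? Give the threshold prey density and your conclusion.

The predator equation gives dL/dt > 0 only when H > 0.315/0.00341 = 92.4.
Without the predator, H → K = 72.4. Since 72.4 < 92.4, the predator cannot invade.

Threshold H = 92.4; K < 92.4, so no, the predator goes extinct.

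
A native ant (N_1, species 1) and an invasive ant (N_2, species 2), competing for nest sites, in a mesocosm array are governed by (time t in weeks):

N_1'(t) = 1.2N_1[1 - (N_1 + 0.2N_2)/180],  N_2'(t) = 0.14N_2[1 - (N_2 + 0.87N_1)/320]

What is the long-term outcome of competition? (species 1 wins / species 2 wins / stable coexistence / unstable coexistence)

Compare the nullcline intercepts: K1/α12 = 180/0.2 = 900 > K2 = 320; K2/α21 = 320/0.87 = 368 > K1 = 180.
Since both inequalities hold, each species can invade when rare, so the interior equilibrium is stable.

stable coexistence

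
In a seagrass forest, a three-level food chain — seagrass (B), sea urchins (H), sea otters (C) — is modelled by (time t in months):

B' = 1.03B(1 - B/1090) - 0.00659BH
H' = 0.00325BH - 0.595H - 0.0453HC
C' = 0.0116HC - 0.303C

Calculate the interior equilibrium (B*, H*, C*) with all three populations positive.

B* ≈ 908, H* ≈ 26.1, C* ≈ 52

From dC/dt = 0: 0.0116H* = 0.303, so H* = 26.1.
From dB/dt = 0: 1.03(1 - B*/1090) = 0.00659·26.1, giving B* = 1090·(1 - 0.167) = 908.
From dH/dt = 0: 0.00325·908 - 0.595 = 0.0453C*, so C* = 2.36/0.0453 = 52.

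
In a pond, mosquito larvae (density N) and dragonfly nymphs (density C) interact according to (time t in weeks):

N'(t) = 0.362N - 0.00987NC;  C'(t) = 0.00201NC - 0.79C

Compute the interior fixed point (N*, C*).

N* ≈ 393, C* ≈ 36.7

Set dC/dt = 0 with C > 0: 0.00201N - 0.79 = 0, so N* = 0.79/0.00201 = 393.
Set dN/dt = 0 with N > 0: 0.362 - 0.00987C = 0, so C* = 0.362/0.00987 = 36.7.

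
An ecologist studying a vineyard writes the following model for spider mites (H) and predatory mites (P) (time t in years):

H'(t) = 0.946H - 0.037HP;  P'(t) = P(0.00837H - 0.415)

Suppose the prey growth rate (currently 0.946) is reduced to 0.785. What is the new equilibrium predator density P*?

P* ≈ 21.2

At the interior fixed point, setting dH/dt = 0 with H > 0 fixes P* = (prey growth rate)/(HP coefficient) — independent of the other coefficients.
With the change, P* = 0.785/0.037 = 21.2; it falls from 25.6.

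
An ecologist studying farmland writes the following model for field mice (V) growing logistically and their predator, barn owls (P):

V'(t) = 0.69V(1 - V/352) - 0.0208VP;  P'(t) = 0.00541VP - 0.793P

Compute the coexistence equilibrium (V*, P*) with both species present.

V* ≈ 147, P* ≈ 19.4

From dP/dt = 0 with P > 0: 0.00541V* = 0.793, so V* = 147.
Substitute into dV/dt = 0: 0.69(1 - 147/352) = 0.0208P*.
The bracket is 0.584, giving P* = 0.403/0.0208 = 19.4.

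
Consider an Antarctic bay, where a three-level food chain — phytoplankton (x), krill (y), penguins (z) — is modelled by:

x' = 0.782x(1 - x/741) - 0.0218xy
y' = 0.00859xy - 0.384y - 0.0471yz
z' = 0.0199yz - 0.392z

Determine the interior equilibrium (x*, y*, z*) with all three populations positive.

x* ≈ 334, y* ≈ 19.7, z* ≈ 52.8

From dz/dt = 0: 0.0199y* = 0.392, so y* = 19.7.
From dx/dt = 0: 0.782(1 - x*/741) = 0.0218·19.7, giving x* = 741·(1 - 0.549) = 334.
From dy/dt = 0: 0.00859·334 - 0.384 = 0.0471z*, so z* = 2.49/0.0471 = 52.8.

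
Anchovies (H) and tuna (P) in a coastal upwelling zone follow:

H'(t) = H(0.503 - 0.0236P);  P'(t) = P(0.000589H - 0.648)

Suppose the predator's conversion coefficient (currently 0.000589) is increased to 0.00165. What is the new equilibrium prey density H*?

At the interior fixed point, setting dP/dt = 0 with P > 0 fixes H* = (predator death rate)/(HP coefficient) — independent of the other coefficients.
With the change, H* = 0.648/0.00165 = 393; it falls from 1100.

H* ≈ 393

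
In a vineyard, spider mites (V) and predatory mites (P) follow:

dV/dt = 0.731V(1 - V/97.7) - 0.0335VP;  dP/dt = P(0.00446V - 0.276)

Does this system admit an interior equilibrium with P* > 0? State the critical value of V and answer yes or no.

The predator equation gives dP/dt > 0 only when V > 0.276/0.00446 = 61.9.
Without the predator, V → K = 97.7. Since 97.7 > 61.9, the predator can invade and persist.

Threshold V = 61.9; K > 61.9, so yes, the predator persists.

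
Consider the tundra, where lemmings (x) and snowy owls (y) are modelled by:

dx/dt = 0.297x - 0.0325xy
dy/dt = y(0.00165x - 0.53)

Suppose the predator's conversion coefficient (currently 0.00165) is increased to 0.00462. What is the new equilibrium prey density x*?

At the interior fixed point, setting dy/dt = 0 with y > 0 fixes x* = (predator death rate)/(xy coefficient) — independent of the other coefficients.
With the change, x* = 0.53/0.00462 = 115; it falls from 321.

x* ≈ 115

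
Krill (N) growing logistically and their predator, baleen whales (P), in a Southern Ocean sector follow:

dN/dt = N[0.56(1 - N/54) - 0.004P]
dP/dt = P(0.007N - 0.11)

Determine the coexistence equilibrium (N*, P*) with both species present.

N* ≈ 15.7, P* ≈ 99.3

From dP/dt = 0 with P > 0: 0.007N* = 0.11, so N* = 15.7.
Substitute into dN/dt = 0: 0.56(1 - 15.7/54) = 0.004P*.
The bracket is 0.709, giving P* = 0.397/0.004 = 99.3.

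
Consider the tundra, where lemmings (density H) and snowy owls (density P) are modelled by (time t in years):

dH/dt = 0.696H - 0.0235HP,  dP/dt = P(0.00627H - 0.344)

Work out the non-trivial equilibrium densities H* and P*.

H* ≈ 54.9, P* ≈ 29.6

Set dP/dt = 0 with P > 0: 0.00627H - 0.344 = 0, so H* = 0.344/0.00627 = 54.9.
Set dH/dt = 0 with H > 0: 0.696 - 0.0235P = 0, so P* = 0.696/0.0235 = 29.6.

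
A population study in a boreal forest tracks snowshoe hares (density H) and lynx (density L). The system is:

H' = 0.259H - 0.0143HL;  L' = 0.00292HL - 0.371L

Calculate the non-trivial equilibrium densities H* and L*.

H* ≈ 127, L* ≈ 18.1

Set dL/dt = 0 with L > 0: 0.00292H - 0.371 = 0, so H* = 0.371/0.00292 = 127.
Set dH/dt = 0 with H > 0: 0.259 - 0.0143L = 0, so L* = 0.259/0.0143 = 18.1.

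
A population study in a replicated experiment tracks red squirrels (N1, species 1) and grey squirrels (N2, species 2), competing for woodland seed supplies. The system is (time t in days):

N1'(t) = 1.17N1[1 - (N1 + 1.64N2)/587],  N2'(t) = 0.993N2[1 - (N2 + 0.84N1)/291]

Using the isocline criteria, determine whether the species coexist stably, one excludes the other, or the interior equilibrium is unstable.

Compare the nullcline intercepts: K1/α12 = 587/1.64 = 358 > K2 = 291; K2/α21 = 291/0.84 = 346 < K1 = 587.
Since the inequalities point opposite ways, species 1 can invade but species 2 cannot.

species 1 excludes species 2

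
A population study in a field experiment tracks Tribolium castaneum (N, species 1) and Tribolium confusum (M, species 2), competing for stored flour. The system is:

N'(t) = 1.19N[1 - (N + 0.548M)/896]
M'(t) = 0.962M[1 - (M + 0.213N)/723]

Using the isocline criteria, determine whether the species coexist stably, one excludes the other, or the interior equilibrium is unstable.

Compare the nullcline intercepts: K1/α12 = 896/0.548 = 1640 > K2 = 723; K2/α21 = 723/0.213 = 3390 > K1 = 896.
Since both inequalities hold, each species can invade when rare, so the interior equilibrium is stable.

stable coexistence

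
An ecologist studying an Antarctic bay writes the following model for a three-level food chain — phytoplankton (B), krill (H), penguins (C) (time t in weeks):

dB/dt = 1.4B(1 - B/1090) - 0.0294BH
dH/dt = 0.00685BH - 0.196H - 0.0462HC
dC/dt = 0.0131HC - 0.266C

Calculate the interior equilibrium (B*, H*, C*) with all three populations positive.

B* ≈ 625, H* ≈ 20.3, C* ≈ 88.5

From dC/dt = 0: 0.0131H* = 0.266, so H* = 20.3.
From dB/dt = 0: 1.4(1 - B*/1090) = 0.0294·20.3, giving B* = 1090·(1 - 0.426) = 625.
From dH/dt = 0: 0.00685·625 - 0.196 = 0.0462C*, so C* = 4.09/0.0462 = 88.5.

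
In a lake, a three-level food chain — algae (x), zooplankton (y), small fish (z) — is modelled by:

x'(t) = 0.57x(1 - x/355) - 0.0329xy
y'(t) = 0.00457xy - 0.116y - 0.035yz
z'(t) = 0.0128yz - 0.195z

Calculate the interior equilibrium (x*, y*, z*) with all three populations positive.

From dz/dt = 0: 0.0128y* = 0.195, so y* = 15.2.
From dx/dt = 0: 0.57(1 - x*/355) = 0.0329·15.2, giving x* = 355·(1 - 0.879) = 42.8.
From dy/dt = 0: 0.00457·42.8 - 0.116 = 0.035z*, so z* = 0.0798/0.035 = 2.28.

x* ≈ 42.8, y* ≈ 15.2, z* ≈ 2.28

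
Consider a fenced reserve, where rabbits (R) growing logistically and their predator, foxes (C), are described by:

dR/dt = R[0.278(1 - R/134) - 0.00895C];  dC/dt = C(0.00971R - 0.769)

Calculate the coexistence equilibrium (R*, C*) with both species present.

From dC/dt = 0 with C > 0: 0.00971R* = 0.769, so R* = 79.2.
Substitute into dR/dt = 0: 0.278(1 - 79.2/134) = 0.00895C*.
The bracket is 0.409, giving C* = 0.114/0.00895 = 12.7.

R* ≈ 79.2, C* ≈ 12.7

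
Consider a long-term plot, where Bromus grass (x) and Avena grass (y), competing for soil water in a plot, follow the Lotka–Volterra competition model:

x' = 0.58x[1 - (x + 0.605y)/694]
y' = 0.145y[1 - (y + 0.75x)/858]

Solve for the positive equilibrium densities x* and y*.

x* ≈ 320, y* ≈ 618

Setting both brackets to zero gives the nullclines x + 0.605y = 694 and 0.75x + y = 858.
Substituting y = 858 - 0.75x into the first: x(1 - 0.605·0.75) = 694 - 0.605·858.
So x* = 175/0.546 = 320, and then y* = 858 - 0.75·320 = 618.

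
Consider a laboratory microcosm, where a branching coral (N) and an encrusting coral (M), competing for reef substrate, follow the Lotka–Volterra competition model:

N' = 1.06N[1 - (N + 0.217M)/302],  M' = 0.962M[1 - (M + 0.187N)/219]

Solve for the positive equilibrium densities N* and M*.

Setting both brackets to zero gives the nullclines N + 0.217M = 302 and 0.187N + M = 219.
Substituting M = 219 - 0.187N into the first: N(1 - 0.217·0.187) = 302 - 0.217·219.
So N* = 254/0.959 = 265, and then M* = 219 - 0.187·265 = 169.

N* ≈ 265, M* ≈ 169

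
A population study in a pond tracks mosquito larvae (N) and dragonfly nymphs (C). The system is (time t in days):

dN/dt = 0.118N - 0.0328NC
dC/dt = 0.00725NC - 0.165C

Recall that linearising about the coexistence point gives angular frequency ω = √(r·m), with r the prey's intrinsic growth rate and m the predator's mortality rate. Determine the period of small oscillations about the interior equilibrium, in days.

Here r = 0.118 and m = 0.165, so r·m = 0.0195.
ω = √0.0195 = 0.14 per day, hence T = 2π/ω ≈ 45 days.

T ≈ 45 days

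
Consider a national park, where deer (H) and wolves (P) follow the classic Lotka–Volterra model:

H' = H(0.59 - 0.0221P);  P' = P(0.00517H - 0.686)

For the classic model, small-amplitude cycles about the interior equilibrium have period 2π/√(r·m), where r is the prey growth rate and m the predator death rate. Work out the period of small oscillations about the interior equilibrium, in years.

Here r = 0.59 and m = 0.686, so r·m = 0.405.
ω = √0.405 = 0.636 per year, hence T = 2π/ω ≈ 9.88 years.

T ≈ 9.88 years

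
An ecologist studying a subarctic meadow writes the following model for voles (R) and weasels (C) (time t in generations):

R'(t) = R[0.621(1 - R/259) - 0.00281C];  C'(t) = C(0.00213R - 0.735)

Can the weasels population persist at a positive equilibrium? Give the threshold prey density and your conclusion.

The predator equation gives dC/dt > 0 only when R > 0.735/0.00213 = 345.
Without the predator, R → K = 259. Since 259 < 345, the predator cannot invade.

Threshold R = 345; K < 345, so no, the predator goes extinct.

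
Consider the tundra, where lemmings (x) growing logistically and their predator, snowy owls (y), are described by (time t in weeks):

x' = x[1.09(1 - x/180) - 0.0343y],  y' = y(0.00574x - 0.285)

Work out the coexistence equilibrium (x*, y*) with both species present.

x* ≈ 49.7, y* ≈ 23

From dy/dt = 0 with y > 0: 0.00574x* = 0.285, so x* = 49.7.
Substitute into dx/dt = 0: 1.09(1 - 49.7/180) = 0.0343y*.
The bracket is 0.724, giving y* = 0.789/0.0343 = 23.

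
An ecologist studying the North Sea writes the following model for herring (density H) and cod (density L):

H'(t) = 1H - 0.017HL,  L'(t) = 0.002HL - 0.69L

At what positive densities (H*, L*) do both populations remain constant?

H* ≈ 345, L* ≈ 58.8

Set dL/dt = 0 with L > 0: 0.002H - 0.69 = 0, so H* = 0.69/0.002 = 345.
Set dH/dt = 0 with H > 0: 1 - 0.017L = 0, so L* = 1/0.017 = 58.8.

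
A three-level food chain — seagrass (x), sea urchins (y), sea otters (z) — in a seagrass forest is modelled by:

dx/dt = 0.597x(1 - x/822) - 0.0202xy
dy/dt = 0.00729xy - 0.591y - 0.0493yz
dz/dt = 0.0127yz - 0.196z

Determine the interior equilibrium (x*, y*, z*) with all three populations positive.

x* ≈ 393, y* ≈ 15.4, z* ≈ 46.1

From dz/dt = 0: 0.0127y* = 0.196, so y* = 15.4.
From dx/dt = 0: 0.597(1 - x*/822) = 0.0202·15.4, giving x* = 822·(1 - 0.522) = 393.
From dy/dt = 0: 0.00729·393 - 0.591 = 0.0493z*, so z* = 2.27/0.0493 = 46.1.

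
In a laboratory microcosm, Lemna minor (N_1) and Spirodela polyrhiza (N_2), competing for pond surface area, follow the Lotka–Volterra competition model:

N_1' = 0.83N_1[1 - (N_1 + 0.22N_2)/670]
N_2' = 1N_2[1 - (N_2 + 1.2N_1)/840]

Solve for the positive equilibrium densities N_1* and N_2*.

N_1* ≈ 659, N_2* ≈ 48.9

Setting both brackets to zero gives the nullclines N_1 + 0.22N_2 = 670 and 1.2N_1 + N_2 = 840.
Substituting N_2 = 840 - 1.2N_1 into the first: N_1(1 - 0.22·1.2) = 670 - 0.22·840.
So N_1* = 485/0.736 = 659, and then N_2* = 840 - 1.2·659 = 48.9.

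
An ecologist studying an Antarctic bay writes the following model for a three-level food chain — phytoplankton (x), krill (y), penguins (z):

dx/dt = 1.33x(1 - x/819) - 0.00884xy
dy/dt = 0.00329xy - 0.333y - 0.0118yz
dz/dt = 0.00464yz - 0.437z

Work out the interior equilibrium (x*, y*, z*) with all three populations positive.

From dz/dt = 0: 0.00464y* = 0.437, so y* = 94.2.
From dx/dt = 0: 1.33(1 - x*/819) = 0.00884·94.2, giving x* = 819·(1 - 0.626) = 306.
From dy/dt = 0: 0.00329·306 - 0.333 = 0.0118z*, so z* = 0.675/0.0118 = 57.2.

x* ≈ 306, y* ≈ 94.2, z* ≈ 57.2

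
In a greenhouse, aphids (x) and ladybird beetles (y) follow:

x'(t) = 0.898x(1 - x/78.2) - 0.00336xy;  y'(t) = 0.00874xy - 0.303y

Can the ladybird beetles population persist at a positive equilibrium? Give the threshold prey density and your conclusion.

Threshold x = 34.7; K > 34.7, so yes, the predator persists.

The predator equation gives dy/dt > 0 only when x > 0.303/0.00874 = 34.7.
Without the predator, x → K = 78.2. Since 78.2 > 34.7, the predator can invade and persist.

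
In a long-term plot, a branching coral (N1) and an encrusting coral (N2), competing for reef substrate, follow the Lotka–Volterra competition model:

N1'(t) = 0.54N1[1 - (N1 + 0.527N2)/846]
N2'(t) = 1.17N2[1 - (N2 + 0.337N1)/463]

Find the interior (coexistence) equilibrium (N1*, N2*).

N1* ≈ 732, N2* ≈ 216

Setting both brackets to zero gives the nullclines N1 + 0.527N2 = 846 and 0.337N1 + N2 = 463.
Substituting N2 = 463 - 0.337N1 into the first: N1(1 - 0.527·0.337) = 846 - 0.527·463.
So N1* = 602/0.822 = 732, and then N2* = 463 - 0.337·732 = 216.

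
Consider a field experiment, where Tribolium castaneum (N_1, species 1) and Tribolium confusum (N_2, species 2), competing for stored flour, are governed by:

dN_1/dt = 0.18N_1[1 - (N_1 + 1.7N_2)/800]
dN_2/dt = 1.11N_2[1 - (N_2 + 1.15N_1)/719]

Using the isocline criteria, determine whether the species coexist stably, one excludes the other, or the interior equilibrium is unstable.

unstable coexistence (outcome depends on initial conditions)

Compare the nullcline intercepts: K1/α12 = 800/1.7 = 471 < K2 = 719; K2/α21 = 719/1.15 = 625 < K1 = 800.
Since both are reversed, neither can invade when rare; the interior point is a saddle.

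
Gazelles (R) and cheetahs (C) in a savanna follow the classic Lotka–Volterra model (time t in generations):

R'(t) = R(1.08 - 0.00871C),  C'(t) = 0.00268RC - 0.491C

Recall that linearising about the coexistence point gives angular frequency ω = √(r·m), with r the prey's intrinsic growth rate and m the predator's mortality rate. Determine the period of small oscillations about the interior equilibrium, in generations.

Here r = 1.08 and m = 0.491, so r·m = 0.53.
ω = √0.53 = 0.728 per generation, hence T = 2π/ω ≈ 8.63 generations.

T ≈ 8.63 generations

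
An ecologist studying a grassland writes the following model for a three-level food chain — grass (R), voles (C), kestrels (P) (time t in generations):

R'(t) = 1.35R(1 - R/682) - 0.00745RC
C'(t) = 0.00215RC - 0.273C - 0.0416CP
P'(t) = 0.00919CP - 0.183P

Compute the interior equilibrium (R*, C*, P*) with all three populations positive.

R* ≈ 607, C* ≈ 19.9, P* ≈ 24.8

From dP/dt = 0: 0.00919C* = 0.183, so C* = 19.9.
From dR/dt = 0: 1.35(1 - R*/682) = 0.00745·19.9, giving R* = 682·(1 - 0.11) = 607.
From dC/dt = 0: 0.00215·607 - 0.273 = 0.0416P*, so P* = 1.03/0.0416 = 24.8.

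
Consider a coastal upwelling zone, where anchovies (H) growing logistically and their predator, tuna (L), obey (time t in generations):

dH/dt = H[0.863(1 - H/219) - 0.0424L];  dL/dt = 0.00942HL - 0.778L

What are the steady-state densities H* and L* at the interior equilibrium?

From dL/dt = 0 with L > 0: 0.00942H* = 0.778, so H* = 82.6.
Substitute into dH/dt = 0: 0.863(1 - 82.6/219) = 0.0424L*.
The bracket is 0.623, giving L* = 0.538/0.0424 = 12.7.

H* ≈ 82.6, L* ≈ 12.7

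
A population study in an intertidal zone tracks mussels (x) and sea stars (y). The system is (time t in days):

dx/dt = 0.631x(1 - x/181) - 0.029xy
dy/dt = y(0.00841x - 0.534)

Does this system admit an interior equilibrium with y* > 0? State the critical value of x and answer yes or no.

The predator equation gives dy/dt > 0 only when x > 0.534/0.00841 = 63.5.
Without the predator, x → K = 181. Since 181 > 63.5, the predator can invade and persist.

Threshold x = 63.5; K > 63.5, so yes, the predator persists.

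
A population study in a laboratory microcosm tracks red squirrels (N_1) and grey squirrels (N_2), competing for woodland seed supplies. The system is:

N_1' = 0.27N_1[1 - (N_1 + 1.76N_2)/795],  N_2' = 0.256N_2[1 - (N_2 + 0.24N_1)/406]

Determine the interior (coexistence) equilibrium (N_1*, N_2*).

Setting both brackets to zero gives the nullclines N_1 + 1.76N_2 = 795 and 0.24N_1 + N_2 = 406.
Substituting N_2 = 406 - 0.24N_1 into the first: N_1(1 - 1.76·0.24) = 795 - 1.76·406.
So N_1* = 80.4/0.578 = 139, and then N_2* = 406 - 0.24·139 = 373.

N_1* ≈ 139, N_2* ≈ 373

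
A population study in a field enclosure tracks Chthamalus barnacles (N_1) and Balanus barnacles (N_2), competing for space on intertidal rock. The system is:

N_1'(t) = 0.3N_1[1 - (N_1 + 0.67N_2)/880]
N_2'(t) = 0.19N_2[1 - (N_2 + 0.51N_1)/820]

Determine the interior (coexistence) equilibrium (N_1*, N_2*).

Setting both brackets to zero gives the nullclines N_1 + 0.67N_2 = 880 and 0.51N_1 + N_2 = 820.
Substituting N_2 = 820 - 0.51N_1 into the first: N_1(1 - 0.67·0.51) = 880 - 0.67·820.
So N_1* = 331/0.658 = 502, and then N_2* = 820 - 0.51·502 = 564.

N_1* ≈ 502, N_2* ≈ 564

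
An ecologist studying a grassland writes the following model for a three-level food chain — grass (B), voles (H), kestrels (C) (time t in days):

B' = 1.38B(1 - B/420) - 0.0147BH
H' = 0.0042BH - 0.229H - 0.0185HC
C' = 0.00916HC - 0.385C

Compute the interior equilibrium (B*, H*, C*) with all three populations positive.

B* ≈ 232, H* ≈ 42, C* ≈ 40.3

From dC/dt = 0: 0.00916H* = 0.385, so H* = 42.
From dB/dt = 0: 1.38(1 - B*/420) = 0.0147·42, giving B* = 420·(1 - 0.448) = 232.
From dH/dt = 0: 0.0042·232 - 0.229 = 0.0185C*, so C* = 0.745/0.0185 = 40.3.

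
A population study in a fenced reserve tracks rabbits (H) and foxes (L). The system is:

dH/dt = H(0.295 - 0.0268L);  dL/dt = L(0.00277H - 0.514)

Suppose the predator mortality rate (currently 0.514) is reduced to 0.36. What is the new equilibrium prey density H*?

At the interior fixed point, setting dL/dt = 0 with L > 0 fixes H* = (predator death rate)/(HL coefficient) — independent of the other coefficients.
With the change, H* = 0.36/0.00277 = 130; it falls from 186.

H* ≈ 130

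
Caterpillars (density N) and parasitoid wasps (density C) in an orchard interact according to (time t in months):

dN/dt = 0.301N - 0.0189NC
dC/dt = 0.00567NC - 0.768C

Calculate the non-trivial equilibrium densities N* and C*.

Set dC/dt = 0 with C > 0: 0.00567N - 0.768 = 0, so N* = 0.768/0.00567 = 135.
Set dN/dt = 0 with N > 0: 0.301 - 0.0189C = 0, so C* = 0.301/0.0189 = 15.9.

N* ≈ 135, C* ≈ 15.9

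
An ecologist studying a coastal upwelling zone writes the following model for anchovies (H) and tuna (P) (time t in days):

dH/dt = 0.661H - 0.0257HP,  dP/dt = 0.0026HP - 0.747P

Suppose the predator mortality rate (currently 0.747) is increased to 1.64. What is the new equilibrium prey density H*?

H* ≈ 631

At the interior fixed point, setting dP/dt = 0 with P > 0 fixes H* = (predator death rate)/(HP coefficient) — independent of the other coefficients.
With the change, H* = 1.64/0.0026 = 631; it rises from 287.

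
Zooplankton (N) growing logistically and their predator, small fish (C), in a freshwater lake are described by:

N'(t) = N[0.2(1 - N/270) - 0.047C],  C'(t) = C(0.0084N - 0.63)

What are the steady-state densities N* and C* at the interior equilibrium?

From dC/dt = 0 with C > 0: 0.0084N* = 0.63, so N* = 75.
Substitute into dN/dt = 0: 0.2(1 - 75/270) = 0.047C*.
The bracket is 0.722, giving C* = 0.144/0.047 = 3.07.

N* ≈ 75, C* ≈ 3.07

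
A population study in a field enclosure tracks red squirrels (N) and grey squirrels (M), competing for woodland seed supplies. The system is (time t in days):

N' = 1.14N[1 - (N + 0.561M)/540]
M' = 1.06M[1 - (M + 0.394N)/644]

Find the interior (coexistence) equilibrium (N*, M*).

N* ≈ 229, M* ≈ 554

Setting both brackets to zero gives the nullclines N + 0.561M = 540 and 0.394N + M = 644.
Substituting M = 644 - 0.394N into the first: N(1 - 0.561·0.394) = 540 - 0.561·644.
So N* = 179/0.779 = 229, and then M* = 644 - 0.394·229 = 554.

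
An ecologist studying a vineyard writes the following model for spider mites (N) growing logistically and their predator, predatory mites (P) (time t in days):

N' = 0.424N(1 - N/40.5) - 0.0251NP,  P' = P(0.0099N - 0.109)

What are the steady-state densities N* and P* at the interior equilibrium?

N* ≈ 11, P* ≈ 12.3

From dP/dt = 0 with P > 0: 0.0099N* = 0.109, so N* = 11.
Substitute into dN/dt = 0: 0.424(1 - 11/40.5) = 0.0251P*.
The bracket is 0.728, giving P* = 0.309/0.0251 = 12.3.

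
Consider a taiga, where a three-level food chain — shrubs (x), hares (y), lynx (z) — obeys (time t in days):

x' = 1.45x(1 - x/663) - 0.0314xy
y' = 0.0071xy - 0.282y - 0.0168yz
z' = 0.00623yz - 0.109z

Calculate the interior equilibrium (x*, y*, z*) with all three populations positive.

x* ≈ 412, y* ≈ 17.5, z* ≈ 157

From dz/dt = 0: 0.00623y* = 0.109, so y* = 17.5.
From dx/dt = 0: 1.45(1 - x*/663) = 0.0314·17.5, giving x* = 663·(1 - 0.379) = 412.
From dy/dt = 0: 0.0071·412 - 0.282 = 0.0168z*, so z* = 2.64/0.0168 = 157.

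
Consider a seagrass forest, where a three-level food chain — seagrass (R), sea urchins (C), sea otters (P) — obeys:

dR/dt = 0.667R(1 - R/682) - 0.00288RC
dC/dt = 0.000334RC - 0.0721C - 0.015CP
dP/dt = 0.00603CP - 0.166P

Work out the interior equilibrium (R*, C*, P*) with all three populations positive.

R* ≈ 601, C* ≈ 27.5, P* ≈ 8.57

From dP/dt = 0: 0.00603C* = 0.166, so C* = 27.5.
From dR/dt = 0: 0.667(1 - R*/682) = 0.00288·27.5, giving R* = 682·(1 - 0.119) = 601.
From dC/dt = 0: 0.000334·601 - 0.0721 = 0.015P*, so P* = 0.129/0.015 = 8.57.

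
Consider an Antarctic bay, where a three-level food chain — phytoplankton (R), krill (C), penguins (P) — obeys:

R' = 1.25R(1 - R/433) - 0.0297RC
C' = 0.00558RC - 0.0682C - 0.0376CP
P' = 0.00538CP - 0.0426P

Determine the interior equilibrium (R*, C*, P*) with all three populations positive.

R* ≈ 352, C* ≈ 7.92, P* ≈ 50.4

From dP/dt = 0: 0.00538C* = 0.0426, so C* = 7.92.
From dR/dt = 0: 1.25(1 - R*/433) = 0.0297·7.92, giving R* = 433·(1 - 0.188) = 352.
From dC/dt = 0: 0.00558·352 - 0.0682 = 0.0376P*, so P* = 1.89/0.0376 = 50.4.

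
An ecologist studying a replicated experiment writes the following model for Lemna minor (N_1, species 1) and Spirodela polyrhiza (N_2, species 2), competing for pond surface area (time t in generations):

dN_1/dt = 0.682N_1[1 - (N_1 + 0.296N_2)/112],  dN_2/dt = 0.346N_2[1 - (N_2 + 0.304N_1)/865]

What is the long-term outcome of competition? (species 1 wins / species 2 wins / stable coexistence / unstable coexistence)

species 2 excludes species 1

Compare the nullcline intercepts: K1/α12 = 112/0.296 = 378 < K2 = 865; K2/α21 = 865/0.304 = 2850 > K1 = 112.
Since the inequalities point opposite ways, species 2 can invade but species 1 cannot.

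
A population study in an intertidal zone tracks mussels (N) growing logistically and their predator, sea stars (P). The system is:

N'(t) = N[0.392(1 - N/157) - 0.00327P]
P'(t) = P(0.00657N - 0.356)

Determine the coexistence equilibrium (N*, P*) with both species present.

From dP/dt = 0 with P > 0: 0.00657N* = 0.356, so N* = 54.2.
Substitute into dN/dt = 0: 0.392(1 - 54.2/157) = 0.00327P*.
The bracket is 0.655, giving P* = 0.257/0.00327 = 78.5.

N* ≈ 54.2, P* ≈ 78.5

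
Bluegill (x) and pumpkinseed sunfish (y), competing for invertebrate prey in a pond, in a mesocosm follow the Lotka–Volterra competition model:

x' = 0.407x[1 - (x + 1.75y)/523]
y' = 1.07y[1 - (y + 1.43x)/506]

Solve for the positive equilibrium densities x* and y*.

Setting both brackets to zero gives the nullclines x + 1.75y = 523 and 1.43x + y = 506.
Substituting y = 506 - 1.43x into the first: x(1 - 1.75·1.43) = 523 - 1.75·506.
So x* = -362/-1.5 = 241, and then y* = 506 - 1.43·241 = 161.

x* ≈ 241, y* ≈ 161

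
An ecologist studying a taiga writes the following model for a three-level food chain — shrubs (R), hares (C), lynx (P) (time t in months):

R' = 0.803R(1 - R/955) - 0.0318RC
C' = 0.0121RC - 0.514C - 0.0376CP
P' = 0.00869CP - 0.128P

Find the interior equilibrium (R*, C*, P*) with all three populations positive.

R* ≈ 398, C* ≈ 14.7, P* ≈ 114

From dP/dt = 0: 0.00869C* = 0.128, so C* = 14.7.
From dR/dt = 0: 0.803(1 - R*/955) = 0.0318·14.7, giving R* = 955·(1 - 0.583) = 398.
From dC/dt = 0: 0.0121·398 - 0.514 = 0.0376P*, so P* = 4.3/0.0376 = 114.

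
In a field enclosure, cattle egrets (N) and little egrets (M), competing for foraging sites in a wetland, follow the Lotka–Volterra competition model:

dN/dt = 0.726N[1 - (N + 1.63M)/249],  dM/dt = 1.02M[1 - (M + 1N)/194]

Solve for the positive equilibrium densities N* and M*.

N* ≈ 107, M* ≈ 87.3

Setting both brackets to zero gives the nullclines N + 1.63M = 249 and 1N + M = 194.
Substituting M = 194 - 1N into the first: N(1 - 1.63·1) = 249 - 1.63·194.
So N* = -67.2/-0.63 = 107, and then M* = 194 - 1·107 = 87.3.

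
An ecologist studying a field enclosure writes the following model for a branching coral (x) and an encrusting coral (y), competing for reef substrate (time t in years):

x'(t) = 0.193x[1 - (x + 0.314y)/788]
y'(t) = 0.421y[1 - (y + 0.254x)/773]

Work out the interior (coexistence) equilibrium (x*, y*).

x* ≈ 593, y* ≈ 622

Setting both brackets to zero gives the nullclines x + 0.314y = 788 and 0.254x + y = 773.
Substituting y = 773 - 0.254x into the first: x(1 - 0.314·0.254) = 788 - 0.314·773.
So x* = 545/0.92 = 593, and then y* = 773 - 0.254·593 = 622.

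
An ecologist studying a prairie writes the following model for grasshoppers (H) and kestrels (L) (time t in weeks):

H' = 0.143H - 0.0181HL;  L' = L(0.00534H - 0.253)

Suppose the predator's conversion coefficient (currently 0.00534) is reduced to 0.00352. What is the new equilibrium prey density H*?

H* ≈ 71.9

At the interior fixed point, setting dL/dt = 0 with L > 0 fixes H* = (predator death rate)/(HL coefficient) — independent of the other coefficients.
With the change, H* = 0.253/0.00352 = 71.9; it rises from 47.4.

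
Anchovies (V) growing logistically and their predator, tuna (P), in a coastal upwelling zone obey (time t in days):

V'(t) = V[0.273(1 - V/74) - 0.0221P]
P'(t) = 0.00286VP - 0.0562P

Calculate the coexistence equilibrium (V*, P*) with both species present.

V* ≈ 19.7, P* ≈ 9.07

From dP/dt = 0 with P > 0: 0.00286V* = 0.0562, so V* = 19.7.
Substitute into dV/dt = 0: 0.273(1 - 19.7/74) = 0.0221P*.
The bracket is 0.734, giving P* = 0.201/0.0221 = 9.07.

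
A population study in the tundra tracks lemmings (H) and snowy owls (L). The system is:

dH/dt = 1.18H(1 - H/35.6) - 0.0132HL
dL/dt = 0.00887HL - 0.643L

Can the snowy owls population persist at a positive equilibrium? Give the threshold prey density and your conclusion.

Threshold H = 72.5; K < 72.5, so no, the predator goes extinct.

The predator equation gives dL/dt > 0 only when H > 0.643/0.00887 = 72.5.
Without the predator, H → K = 35.6. Since 35.6 < 72.5, the predator cannot invade.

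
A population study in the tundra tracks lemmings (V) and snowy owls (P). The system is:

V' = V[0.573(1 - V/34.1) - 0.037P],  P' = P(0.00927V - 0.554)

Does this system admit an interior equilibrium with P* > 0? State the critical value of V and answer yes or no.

The predator equation gives dP/dt > 0 only when V > 0.554/0.00927 = 59.8.
Without the predator, V → K = 34.1. Since 34.1 < 59.8, the predator cannot invade.

Threshold V = 59.8; K < 59.8, so no, the predator goes extinct.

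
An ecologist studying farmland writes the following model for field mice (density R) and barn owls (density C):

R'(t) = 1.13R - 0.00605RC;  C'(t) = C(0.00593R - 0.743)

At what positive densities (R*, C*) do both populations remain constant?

Set dC/dt = 0 with C > 0: 0.00593R - 0.743 = 0, so R* = 0.743/0.00593 = 125.
Set dR/dt = 0 with R > 0: 1.13 - 0.00605C = 0, so C* = 1.13/0.00605 = 187.

R* ≈ 125, C* ≈ 187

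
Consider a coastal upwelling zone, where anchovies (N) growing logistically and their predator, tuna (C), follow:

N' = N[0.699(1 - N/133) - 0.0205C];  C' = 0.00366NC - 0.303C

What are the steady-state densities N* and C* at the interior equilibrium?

N* ≈ 82.8, C* ≈ 12.9

From dC/dt = 0 with C > 0: 0.00366N* = 0.303, so N* = 82.8.
Substitute into dN/dt = 0: 0.699(1 - 82.8/133) = 0.0205C*.
The bracket is 0.378, giving C* = 0.264/0.0205 = 12.9.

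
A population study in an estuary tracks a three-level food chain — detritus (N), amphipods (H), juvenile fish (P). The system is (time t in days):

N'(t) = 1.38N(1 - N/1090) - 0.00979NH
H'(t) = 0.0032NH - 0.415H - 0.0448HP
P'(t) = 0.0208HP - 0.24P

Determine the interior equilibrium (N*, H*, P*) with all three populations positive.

From dP/dt = 0: 0.0208H* = 0.24, so H* = 11.5.
From dN/dt = 0: 1.38(1 - N*/1090) = 0.00979·11.5, giving N* = 1090·(1 - 0.0819) = 1000.
From dH/dt = 0: 0.0032·1000 - 0.415 = 0.0448P*, so P* = 2.79/0.0448 = 62.2.

N* ≈ 1000, H* ≈ 11.5, P* ≈ 62.2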